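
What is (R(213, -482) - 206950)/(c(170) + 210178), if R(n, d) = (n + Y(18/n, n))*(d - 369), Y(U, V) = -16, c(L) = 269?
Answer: -5591/3141 ≈ -1.7800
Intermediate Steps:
R(n, d) = (-369 + d)*(-16 + n) (R(n, d) = (n - 16)*(d - 369) = (-16 + n)*(-369 + d) = (-369 + d)*(-16 + n))
(R(213, -482) - 206950)/(c(170) + 210178) = ((5904 - 369*213 - 16*(-482) - 482*213) - 206950)/(269 + 210178) = ((5904 - 78597 + 7712 - 102666) - 206950)/210447 = (-167647 - 206950)*(1/210447) = -374597*1/210447 = -5591/3141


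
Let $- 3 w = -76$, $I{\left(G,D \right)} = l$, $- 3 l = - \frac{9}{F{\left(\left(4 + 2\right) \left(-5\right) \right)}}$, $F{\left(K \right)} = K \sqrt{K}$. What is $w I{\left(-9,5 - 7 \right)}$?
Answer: $\frac{19 i \sqrt{30}}{225} \approx 0.46252 i$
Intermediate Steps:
$F{\left(K \right)} = K^{\frac{3}{2}}$
$l = \frac{i \sqrt{30}}{300}$ ($l = - \frac{\left(-9\right) \frac{1}{\left(\left(4 + 2\right) \left(-5\right)\right)^{\frac{3}{2}}}}{3} = - \frac{\left(-9\right) \frac{1}{\left(6 \left(-5\right)\right)^{\frac{3}{2}}}}{3} = - \frac{\left(-9\right) \frac{1}{\left(-30\right)^{\frac{3}{2}}}}{3} = - \frac{\left(-9\right) \frac{1}{\left(-30\right) i \sqrt{30}}}{3} = - \frac{\left(-9\right) \frac{i \sqrt{30}}{900}}{3} = - \frac{\left(- \frac{1}{100}\right) i \sqrt{30}}{3} = \frac{i \sqrt{30}}{300} \approx 0.018257 i$)
$I{\left(G,D \right)} = \frac{i \sqrt{30}}{300}$
$w = \frac{76}{3}$ ($w = \left(- \frac{1}{3}\right) \left(-76\right) = \frac{76}{3} \approx 25.333$)
$w I{\left(-9,5 - 7 \right)} = \frac{76 \frac{i \sqrt{30}}{300}}{3} = \frac{19 i \sqrt{30}}{225}$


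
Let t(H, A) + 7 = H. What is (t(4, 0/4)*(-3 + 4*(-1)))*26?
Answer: 546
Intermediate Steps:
t(H, A) = -7 + H
(t(4, 0/4)*(-3 + 4*(-1)))*26 = ((-7 + 4)*(-3 + 4*(-1)))*26 = -3*(-3 - 4)*26 = -3*(-7)*26 = 21*26 = 546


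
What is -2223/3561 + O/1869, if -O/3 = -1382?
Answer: 1178791/739501 ≈ 1.5940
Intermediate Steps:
O = 4146 (O = -3*(-1382) = 4146)
-2223/3561 + O/1869 = -2223/3561 + 4146/1869 = -2223*1/3561 + 4146*(1/1869) = -741/1187 + 1382/623 = 1178791/739501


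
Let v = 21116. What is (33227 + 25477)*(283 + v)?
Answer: 1256206896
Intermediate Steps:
(33227 + 25477)*(283 + v) = (33227 + 25477)*(283 + 21116) = 58704*21399 = 1256206896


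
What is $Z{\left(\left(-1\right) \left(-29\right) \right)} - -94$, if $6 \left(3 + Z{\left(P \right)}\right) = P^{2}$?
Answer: $\frac{1387}{6} \approx 231.17$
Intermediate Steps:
$Z{\left(P \right)} = -3 + \frac{P^{2}}{6}$
$Z{\left(\left(-1\right) \left(-29\right) \right)} - -94 = \left(-3 + \frac{\left(\left(-1\right) \left(-29\right)\right)^{2}}{6}\right) - -94 = \left(-3 + \frac{29^{2}}{6}\right) + 94 = \left(-3 + \frac{1}{6} \cdot 841\right) + 94 = \left(-3 + \frac{841}{6}\right) + 94 = \frac{823}{6} + 94 = \frac{1387}{6}$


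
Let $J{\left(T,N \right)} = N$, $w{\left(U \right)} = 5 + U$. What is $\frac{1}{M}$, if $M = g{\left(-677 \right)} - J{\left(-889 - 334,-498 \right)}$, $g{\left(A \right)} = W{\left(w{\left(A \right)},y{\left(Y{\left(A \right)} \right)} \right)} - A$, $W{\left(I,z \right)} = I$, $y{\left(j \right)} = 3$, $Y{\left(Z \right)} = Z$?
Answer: $\frac{1}{503} \approx 0.0019881$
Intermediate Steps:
$g{\left(A \right)} = 5$ ($g{\left(A \right)} = \left(5 + A\right) - A = 5$)
$M = 503$ ($M = 5 - -498 = 5 + 498 = 503$)
$\frac{1}{M} = \frac{1}{503}$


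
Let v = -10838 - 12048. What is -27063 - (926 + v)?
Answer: -5103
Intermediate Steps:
v = -22886
-27063 - (926 + v) = -27063 - (926 - 22886) = -27063 - 1*(-21960) = -27063 + 21960 = -5103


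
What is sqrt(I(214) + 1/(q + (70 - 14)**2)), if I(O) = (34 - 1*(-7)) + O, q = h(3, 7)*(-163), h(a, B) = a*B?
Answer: 4*sqrt(1312738)/287 ≈ 15.969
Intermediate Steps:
h(a, B) = B*a
q = -3423 (q = (7*3)*(-163) = 21*(-163) = -3423)
I(O) = 41 + O (I(O) = (34 + 7) + O = 41 + O)
sqrt(I(214) + 1/(q + (70 - 14)**2)) = sqrt((41 + 214) + 1/(-3423 + (70 - 14)**2)) = sqrt(255 + 1/(-3423 + 56**2)) = sqrt(255 + 1/(-3423 + 3136)) = sqrt(255 + 1/(-287)) = sqrt(255 - 1/287) = sqrt(73184/287) = 4*sqrt(1312738)/287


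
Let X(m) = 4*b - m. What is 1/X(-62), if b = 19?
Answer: 1/138 ≈ 0.0072464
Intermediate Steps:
X(m) = 76 - m (X(m) = 4*19 - m = 76 - m)
1/X(-62) = 1/(76 - 1*(-62)) = 1/(76 + 62) = 1/138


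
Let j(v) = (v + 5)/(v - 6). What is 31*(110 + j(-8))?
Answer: 47833/14 ≈ 3416.6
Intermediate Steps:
j(v) = (5 + v)/(-6 + v)
31*(110 + j(-8)) = 31*(110 + (5 - 8)/(-6 - 8)) = 31*(110 - 3/(-14)) = 31*(110 - 1/14*(-3)) = 31*(110 + 3/14) = 31*(1543/14) = 47833/14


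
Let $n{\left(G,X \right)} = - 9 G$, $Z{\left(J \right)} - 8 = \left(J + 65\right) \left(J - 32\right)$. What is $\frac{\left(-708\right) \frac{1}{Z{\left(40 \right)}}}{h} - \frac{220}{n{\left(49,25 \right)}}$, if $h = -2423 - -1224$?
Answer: $\frac{55999417}{112096908} \approx 0.49956$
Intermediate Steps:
$Z{\left(J \right)} = 8 + \left(-32 + J\right) \left(65 + J\right)$ ($Z{\left(J \right)} = 8 + \left(J + 65\right) \left(J - 32\right) = 8 + \left(65 + J\right) \left(-32 + J\right) = 8 + \left(-32 + J\right) \left(65 + J\right)$)
$h = -1199$ ($h = -2423 + 1224 = -1199$)
$\frac{\left(-708\right) \frac{1}{Z{\left(40 \right)}}}{h} - \frac{220}{n{\left(49,25 \right)}} = \frac{\left(-708\right) \frac{1}{-2072 + 40^{2} + 33 \cdot 40}}{-1199} - \frac{220}{\left(-9\right) 49} = - \frac{708}{-2072 + 1600 + 1320} \left(- \frac{1}{1199}\right) - \frac{220}{-441} = - \frac{708}{848} \left(- \frac{1}{1199}\right) - - \frac{220}{441} = \left(-708\right) \frac{1}{848} \left(- \frac{1}{1199}\right) + \frac{220}{441} = \left(- \frac{177}{212}\right) \left(- \frac{1}{1199}\right) + \frac{220}{441} = \frac{177}{254188} + \frac{220}{441} = \frac{55999417}{112096908}$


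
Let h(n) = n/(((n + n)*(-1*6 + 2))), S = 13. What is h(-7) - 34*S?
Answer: -3537/8 ≈ -442.13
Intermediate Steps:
h(n) = -1/8 (h(n) = n/(((2*n)*(-6 + 2))) = n/(((2*n)*(-4))) = n/((-8*n)) = n*(-1/(8*n)) = -1/8)
h(-7) - 34*S = -1/8 - 34*13 = -1/8 - 442 = -3537/8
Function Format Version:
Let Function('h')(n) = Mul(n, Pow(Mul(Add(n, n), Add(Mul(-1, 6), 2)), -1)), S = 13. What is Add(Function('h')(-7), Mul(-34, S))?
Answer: Rational(-3537, 8) ≈ -442.13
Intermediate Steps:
Function('h')(n) = Rational(-1, 8) (Function('h')(n) = Mul(n, Pow(Mul(Mul(2, n), Add(-6, 2)), -1)) = Mul(n, Pow(Mul(Mul(2, n), -4), -1)) = Mul(n, Pow(Mul(-8, n), -1)) = Mul(n, Mul(Rational(-1, 8), Pow(n, -1))) = Rational(-1, 8))
Add(Function('h')(-7), Mul(-34, S)) = Add(Rational(-1, 8), Mul(-34, 13)) = Add(Rational(-1, 8), -442) = Rational(-3537, 8)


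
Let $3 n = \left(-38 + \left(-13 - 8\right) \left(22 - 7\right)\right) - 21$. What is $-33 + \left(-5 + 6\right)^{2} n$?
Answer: $- \frac{473}{3} \approx -157.67$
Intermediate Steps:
$n = - \frac{374}{3}$ ($n = \frac{\left(-38 + \left(-13 - 8\right) \left(22 - 7\right)\right) - 21}{3} = \frac{\left(-38 - 315\right) - 21}{3} = \frac{-353 - 21}{3} = \frac{1}{3} \left(-374\right) = - \frac{374}{3} \approx -124.67$)
$-33 + \left(-5 + 6\right)^{2} n = -33 + \left(-5 + 6\right)^{2} \left(- \frac{374}{3}\right) = -33 + 1^{2} \left(- \frac{374}{3}\right) = -33 + 1 \left(- \frac{374}{3}\right) = -33 - \frac{374}{3} = - \frac{473}{3}$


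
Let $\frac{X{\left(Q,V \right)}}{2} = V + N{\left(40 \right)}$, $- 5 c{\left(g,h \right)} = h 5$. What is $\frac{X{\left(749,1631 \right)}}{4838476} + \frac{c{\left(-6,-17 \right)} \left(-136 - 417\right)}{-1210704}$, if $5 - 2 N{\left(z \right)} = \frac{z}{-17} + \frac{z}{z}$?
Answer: $\frac{210134963635}{24896339550192} \approx 0.0084404$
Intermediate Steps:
$N{\left(z \right)} = 2 + \frac{z}{34}$ ($N{\left(z \right)} = \frac{5}{2} - \frac{\frac{z}{-17} + \frac{z}{z}}{2} = \frac{5}{2} - \frac{z \left(- \frac{1}{17}\right) + 1}{2} = \frac{5}{2} - \frac{- \frac{z}{17} + 1}{2} = \frac{5}{2} - \frac{1 - \frac{z}{17}}{2} = \frac{5}{2} + \left(- \frac{1}{2} + \frac{z}{34}\right) = 2 + \frac{z}{34}$)
$c{\left(g,h \right)} = - h$ ($c{\left(g,h \right)} = - \frac{h 5}{5} = - \frac{5 h}{5} = - h$)
$X{\left(Q,V \right)} = \frac{108}{17} + 2 V$ ($X{\left(Q,V \right)} = 2 \left(V + \left(2 + \frac{1}{34} \cdot 40\right)\right) = 2 \left(V + \left(2 + \frac{20}{17}\right)\right) = 2 \left(V + \frac{54}{17}\right) = 2 \left(\frac{54}{17} + V\right) = \frac{108}{17} + 2 V$)
$\frac{X{\left(749,1631 \right)}}{4838476} + \frac{c{\left(-6,-17 \right)} \left(-136 - 417\right)}{-1210704} = \frac{\frac{108}{17} + 2 \cdot 1631}{4838476} + \frac{\left(-1\right) \left(-17\right) \left(-136 - 417\right)}{-1210704} = \left(\frac{108}{17} + 3262\right) \frac{1}{4838476} + 17 \left(-553\right) \left(- \frac{1}{1210704}\right) = \frac{55562}{17} \cdot \frac{1}{4838476} - - \frac{9401}{1210704} = \frac{27781}{41127046} + \frac{9401}{1210704} = \frac{210134963635}{24896339550192}$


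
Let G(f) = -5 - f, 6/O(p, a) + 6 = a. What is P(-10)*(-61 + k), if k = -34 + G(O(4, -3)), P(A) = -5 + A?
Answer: 1490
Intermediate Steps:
O(p, a) = 6/(-6 + a)
k = -115/3 (k = -34 + (-5 - 6/(-6 - 3)) = -34 + (-5 - 6/(-9)) = -34 + (-5 - 6*(-1)/9) = -34 + (-5 - 1*(-2/3)) = -34 + (-5 + 2/3) = -34 - 13/3 = -115/3 ≈ -38.333)
P(-10)*(-61 + k) = (-5 - 10)*(-61 - 115/3) = -15*(-298/3) = 1490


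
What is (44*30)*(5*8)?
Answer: 52800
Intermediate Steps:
(44*30)*(5*8) = 1320*40 = 52800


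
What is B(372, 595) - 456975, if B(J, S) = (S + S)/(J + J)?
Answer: -169994105/372 ≈ -4.5697e+5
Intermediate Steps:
B(J, S) = S/J (B(J, S) = (2*S)/((2*J)) = (2*S)*(1/(2*J)) = S/J)
B(372, 595) - 456975 = 595/372 - 456975 = -169994105/372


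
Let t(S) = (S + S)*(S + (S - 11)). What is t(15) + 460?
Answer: 1030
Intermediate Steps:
t(S) = 2*S*(-11 + 2*S) (t(S) = (2*S)*(S + (-11 + S)) = (2*S)*(-11 + 2*S) = 2*S*(-11 + 2*S))
t(15) + 460 = 2*15*(-11 + 2*15) + 460 = 2*15*(-11 + 30) + 460 = 2*15*19 + 460 = 570 + 460 = 1030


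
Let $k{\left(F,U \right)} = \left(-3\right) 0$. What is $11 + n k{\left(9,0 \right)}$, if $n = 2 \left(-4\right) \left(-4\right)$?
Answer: $11$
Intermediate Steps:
$k{\left(F,U \right)} = 0$
$n = 32$ ($n = \left(-8\right) \left(-4\right) = 32$)
$11 + n k{\left(9,0 \right)} = 11 + 32 \cdot 0 = 11 + 0 = 11$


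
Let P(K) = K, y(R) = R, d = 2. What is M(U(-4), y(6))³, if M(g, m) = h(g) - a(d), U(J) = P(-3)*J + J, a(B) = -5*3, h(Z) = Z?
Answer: 12167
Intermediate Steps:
a(B) = -15
U(J) = -2*J (U(J) = -3*J + J = -2*J)
M(g, m) = 15 + g (M(g, m) = g - 1*(-15) = g + 15 = 15 + g)
M(U(-4), y(6))³ = (15 - 2*(-4))³ = (15 + 8)³ = 23³ = 12167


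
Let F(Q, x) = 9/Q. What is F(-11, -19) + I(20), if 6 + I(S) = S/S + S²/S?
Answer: 156/11 ≈ 14.182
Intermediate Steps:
I(S) = -5 + S (I(S) = -6 + (S/S + S²/S) = -6 + (1 + S) = -5 + S)
F(-11, -19) + I(20) = 9/(-11) + (-5 + 20) = 9*(-1/11) + 15 = -9/11 + 15 = 156/11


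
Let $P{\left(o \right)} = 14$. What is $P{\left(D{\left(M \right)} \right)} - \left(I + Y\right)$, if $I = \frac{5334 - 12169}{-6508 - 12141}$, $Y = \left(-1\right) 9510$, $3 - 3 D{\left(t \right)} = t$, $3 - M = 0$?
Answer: $\frac{177606241}{18649} \approx 9523.6$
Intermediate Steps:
$M = 3$ ($M = 3 - 0 = 3 + 0 = 3$)
$D{\left(t \right)} = 1 - \frac{t}{3}$
$Y = -9510$
$I = \frac{6835}{18649}$ ($I = - \frac{6835}{-18649} = \left(-6835\right) \left(- \frac{1}{18649}\right) = \frac{6835}{18649} \approx 0.36651$)
$P{\left(D{\left(M \right)} \right)} - \left(I + Y\right) = 14 - \left(\frac{6835}{18649} - 9510\right) = 14 - - \frac{177345155}{18649} = 14 + \frac{177345155}{18649} = \frac{177606241}{18649}$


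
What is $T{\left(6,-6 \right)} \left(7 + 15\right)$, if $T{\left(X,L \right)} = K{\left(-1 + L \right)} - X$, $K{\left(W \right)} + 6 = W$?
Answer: $-418$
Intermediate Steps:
$K{\left(W \right)} = -6 + W$
$T{\left(X,L \right)} = -7 + L - X$ ($T{\left(X,L \right)} = \left(-6 + \left(-1 + L\right)\right) - X = \left(-7 + L\right) - X = -7 + L - X$)
$T{\left(6,-6 \right)} \left(7 + 15\right) = \left(-7 - 6 - 6\right) \left(7 + 15\right) = \left(-7 - 6 - 6\right) 22 = \left(-19\right) 22 = -418$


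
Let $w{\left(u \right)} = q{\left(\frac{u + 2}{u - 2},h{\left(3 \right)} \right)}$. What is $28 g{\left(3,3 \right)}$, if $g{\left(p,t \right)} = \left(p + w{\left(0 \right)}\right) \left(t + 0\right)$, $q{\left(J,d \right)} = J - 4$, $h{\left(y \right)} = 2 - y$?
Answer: $-168$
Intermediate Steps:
$q{\left(J,d \right)} = -4 + J$
$w{\left(u \right)} = -4 + \frac{2 + u}{-2 + u}$ ($w{\left(u \right)} = -4 + \frac{u + 2}{u - 2} = -4 + \frac{2 + u}{-2 + u}$)
$g{\left(p,t \right)} = t \left(-5 + p\right)$ ($g{\left(p,t \right)} = \left(p + \frac{10 - 0}{-2 + 0}\right) \left(t + 0\right) = \left(p + \frac{10 + 0}{-2}\right) t = \left(p - 5\right) t = \left(-5 + p\right) t = t \left(-5 + p\right)$)
$28 g{\left(3,3 \right)} = 28 \cdot 3 \left(-5 + 3\right) = 28 \cdot 3 \left(-2\right) = 28 \left(-6\right) = -168$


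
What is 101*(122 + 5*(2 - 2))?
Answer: 12322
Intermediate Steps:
101*(122 + 5*(2 - 2)) = 101*(122 + 5*0) = 101*(122 + 0) = 101*122 = 12322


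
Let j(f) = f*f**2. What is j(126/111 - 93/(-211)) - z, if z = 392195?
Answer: -186616593256167758/475830786943 ≈ -3.9219e+5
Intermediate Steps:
j(f) = f**3
j(126/111 - 93/(-211)) - z = (126/111 - 93/(-211))**3 - 1*392195 = (126*(1/111) - 93*(-1/211))**3 - 392195 = (42/37 + 93/211)**3 - 392195 = (12303/7807)**3 - 392195 = 1862228942127/475830786943 - 392195 = -186616593256167758/475830786943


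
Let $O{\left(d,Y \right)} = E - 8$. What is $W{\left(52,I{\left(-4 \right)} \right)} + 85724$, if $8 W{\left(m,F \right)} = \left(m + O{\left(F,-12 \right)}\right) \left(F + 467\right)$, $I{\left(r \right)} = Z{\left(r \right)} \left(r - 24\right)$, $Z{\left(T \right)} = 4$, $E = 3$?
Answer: $\frac{702477}{8} \approx 87810.0$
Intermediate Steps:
$I{\left(r \right)} = -96 + 4 r$ ($I{\left(r \right)} = 4 \left(r - 24\right) = 4 \left(-24 + r\right) = -96 + 4 r$)
$O{\left(d,Y \right)} = -5$ ($O{\left(d,Y \right)} = 3 - 8 = -5$)
$W{\left(m,F \right)} = \frac{\left(-5 + m\right) \left(467 + F\right)}{8}$ ($W{\left(m,F \right)} = \frac{\left(m - 5\right) \left(F + 467\right)}{8} = \frac{\left(-5 + m\right) \left(467 + F\right)}{8}$)
$W{\left(52,I{\left(-4 \right)} \right)} + 85724 = \left(- \frac{2335}{8} - \frac{5 \left(-96 + 4 \left(-4\right)\right)}{8} + \frac{467}{8} \cdot 52 + \frac{1}{8} \left(-96 + 4 \left(-4\right)\right) 52\right) + 85724 = \left(- \frac{2335}{8} - \frac{5 \left(-96 - 16\right)}{8} + \frac{6071}{2} + \frac{1}{8} \left(-96 - 16\right) 52\right) + 85724 = \left(- \frac{2335}{8} - -70 + \frac{6071}{2} + \frac{1}{8} \left(-112\right) 52\right) + 85724 = \left(- \frac{2335}{8} + 70 + \frac{6071}{2} - 728\right) + 85724 = \frac{16685}{8} + 85724 = \frac{702477}{8}$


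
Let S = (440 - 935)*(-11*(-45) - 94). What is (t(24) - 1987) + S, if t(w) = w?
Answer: -200458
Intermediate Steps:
S = -198495 (S = -495*(495 - 94) = -495*401 = -198495)
(t(24) - 1987) + S = (24 - 1987) - 198495 = -1963 - 198495 = -200458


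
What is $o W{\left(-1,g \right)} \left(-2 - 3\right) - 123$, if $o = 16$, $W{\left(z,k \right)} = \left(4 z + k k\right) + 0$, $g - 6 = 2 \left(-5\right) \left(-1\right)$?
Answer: $-20283$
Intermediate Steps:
$g = 16$ ($g = 6 + 2 \left(-5\right) \left(-1\right) = 6 - -10 = 6 + 10 = 16$)
$W{\left(z,k \right)} = k^{2} + 4 z$ ($W{\left(z,k \right)} = \left(4 z + k^{2}\right) + 0 = \left(k^{2} + 4 z\right) + 0 = k^{2} + 4 z$)
$o W{\left(-1,g \right)} \left(-2 - 3\right) - 123 = 16 \left(16^{2} + 4 \left(-1\right)\right) \left(-2 - 3\right) - 123 = 16 \left(256 - 4\right) \left(-5\right) - 123 = 16 \cdot 252 \left(-5\right) - 123 = 16 \left(-1260\right) - 123 = -20160 - 123 = -20283$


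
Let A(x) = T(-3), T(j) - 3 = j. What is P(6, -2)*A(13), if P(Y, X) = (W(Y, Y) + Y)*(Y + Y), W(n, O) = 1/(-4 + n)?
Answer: 0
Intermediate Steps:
T(j) = 3 + j
A(x) = 0 (A(x) = 3 - 3 = 0)
P(Y, X) = 2*Y*(Y + 1/(-4 + Y)) (P(Y, X) = (1/(-4 + Y) + Y)*(Y + Y) = (Y + 1/(-4 + Y))*(2*Y) = 2*Y*(Y + 1/(-4 + Y)))
P(6, -2)*A(13) = (2*6*(1 + 6*(-4 + 6))/(-4 + 6))*0 = (2*6*(1 + 6*2)/2)*0 = (2*6*(½)*(1 + 12))*0 = (2*6*(½)*13)*0 = 78*0 = 0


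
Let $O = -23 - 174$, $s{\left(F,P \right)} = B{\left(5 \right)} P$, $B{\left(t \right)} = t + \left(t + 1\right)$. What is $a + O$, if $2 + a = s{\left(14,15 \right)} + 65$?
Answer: $31$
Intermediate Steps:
$B{\left(t \right)} = 1 + 2 t$ ($B{\left(t \right)} = t + \left(1 + t\right) = 1 + 2 t$)
$s{\left(F,P \right)} = 11 P$ ($s{\left(F,P \right)} = \left(1 + 2 \cdot 5\right) P = \left(1 + 10\right) P = 11 P$)
$a = 228$ ($a = -2 + \left(11 \cdot 15 + 65\right) = -2 + \left(165 + 65\right) = -2 + 230 = 228$)
$O = -197$ ($O = -23 - 174 = -197$)
$a + O = 228 - 197 = 31$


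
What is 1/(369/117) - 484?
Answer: -19831/41 ≈ -483.68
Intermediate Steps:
1/(369/117) - 484 = 1/(369*(1/117)) - 484 = 1/(41/13) - 484 = 13/41 - 484 = -19831/41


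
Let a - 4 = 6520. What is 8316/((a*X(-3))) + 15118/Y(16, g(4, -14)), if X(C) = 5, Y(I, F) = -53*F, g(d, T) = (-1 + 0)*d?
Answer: 8837717/123490 ≈ 71.566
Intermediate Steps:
a = 6524 (a = 4 + 6520 = 6524)
g(d, T) = -d
8316/((a*X(-3))) + 15118/Y(16, g(4, -14)) = 8316/((6524*5)) + 15118/((-(-53)*4)) = 8316/32620 + 15118/((-53*(-4))) = 8316*(1/32620) + 15118/212 = 297/1165 + 15118*(1/212) = 297/1165 + 7559/106 = 8837717/123490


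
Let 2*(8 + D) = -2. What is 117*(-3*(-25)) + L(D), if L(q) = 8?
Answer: 8783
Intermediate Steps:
D = -9 (D = -8 + (1/2)*(-2) = -8 - 1 = -9)
117*(-3*(-25)) + L(D) = 117*(-3*(-25)) + 8 = 117*75 + 8 = 8775 + 8 = 8783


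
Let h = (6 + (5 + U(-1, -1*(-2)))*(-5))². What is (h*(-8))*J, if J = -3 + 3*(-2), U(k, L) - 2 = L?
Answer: 109512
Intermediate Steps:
U(k, L) = 2 + L
J = -9 (J = -3 - 6 = -9)
h = 1521 (h = (6 + (5 + (2 - 1*(-2)))*(-5))² = (6 + (5 + (2 + 2))*(-5))² = (6 + (5 + 4)*(-5))² = (6 + 9*(-5))² = (6 - 45)² = (-39)² = 1521)
(h*(-8))*J = (1521*(-8))*(-9) = -12168*(-9) = 109512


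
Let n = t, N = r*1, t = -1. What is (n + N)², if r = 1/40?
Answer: 1521/1600 ≈ 0.95062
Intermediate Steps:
r = 1/40 ≈ 0.025000
N = 1/40 (N = (1/40)*1 = 1/40 ≈ 0.025000)
n = -1
(n + N)² = (-1 + 1/40)² = (-39/40)² = 1521/1600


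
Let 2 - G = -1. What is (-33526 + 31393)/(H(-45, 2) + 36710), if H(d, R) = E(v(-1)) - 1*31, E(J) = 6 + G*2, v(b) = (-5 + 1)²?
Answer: -2133/36691 ≈ -0.058134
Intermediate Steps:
G = 3 (G = 2 - 1*(-1) = 2 + 1 = 3)
v(b) = 16 (v(b) = (-4)² = 16)
E(J) = 12 (E(J) = 6 + 3*2 = 6 + 6 = 12)
H(d, R) = -19 (H(d, R) = 12 - 1*31 = 12 - 31 = -19)
(-33526 + 31393)/(H(-45, 2) + 36710) = (-33526 + 31393)/(-19 + 36710) = -2133/36691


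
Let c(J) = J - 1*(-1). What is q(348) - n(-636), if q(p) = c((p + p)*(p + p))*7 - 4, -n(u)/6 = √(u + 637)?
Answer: 3390921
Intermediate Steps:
n(u) = -6*√(637 + u) (n(u) = -6*√(u + 637) = -6*√(637 + u))
c(J) = 1 + J (c(J) = J + 1 = 1 + J)
q(p) = 3 + 28*p² (q(p) = (1 + (p + p)*(p + p))*7 - 4 = (1 + (2*p)*(2*p))*7 - 4 = (1 + 4*p²)*7 - 4 = (7 + 28*p²) - 4 = 3 + 28*p²)
q(348) - n(-636) = (3 + 28*348²) - (-6)*√(637 - 636) = (3 + 28*121104) - (-6)*√1 = (3 + 3390912) - (-6) = 3390915 - 1*(-6) = 3390915 + 6 = 3390921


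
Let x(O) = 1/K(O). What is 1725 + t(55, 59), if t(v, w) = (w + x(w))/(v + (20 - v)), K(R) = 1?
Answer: 1728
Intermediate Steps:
x(O) = 1 (x(O) = 1/1 = 1)
t(v, w) = 1/20 + w/20 (t(v, w) = (w + 1)/(v + (20 - v)) = (1 + w)/20 = (1 + w)*(1/20) = 1/20 + w/20)
1725 + t(55, 59) = 1725 + (1/20 + (1/20)*59) = 1725 + (1/20 + 59/20) = 1725 + 3 = 1728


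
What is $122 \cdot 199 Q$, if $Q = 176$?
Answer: $4272928$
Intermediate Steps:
$122 \cdot 199 Q = 122 \cdot 199 \cdot 176 = 24278 \cdot 176 = 4272928$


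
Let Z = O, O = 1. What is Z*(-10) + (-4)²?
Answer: 6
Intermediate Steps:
Z = 1
Z*(-10) + (-4)² = 1*(-10) + (-4)² = -10 + 16 = 6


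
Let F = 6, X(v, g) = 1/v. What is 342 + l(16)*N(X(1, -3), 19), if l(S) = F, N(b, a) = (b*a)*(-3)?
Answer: 0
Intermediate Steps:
N(b, a) = -3*a*b (N(b, a) = (a*b)*(-3) = -3*a*b)
l(S) = 6
342 + l(16)*N(X(1, -3), 19) = 342 + 6*(-3*19/1) = 342 + 6*(-3*19*1) = 342 + 6*(-57) = 342 - 342 = 0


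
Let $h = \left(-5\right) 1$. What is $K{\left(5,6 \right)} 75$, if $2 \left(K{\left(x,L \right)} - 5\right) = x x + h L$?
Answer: $\frac{375}{2} \approx 187.5$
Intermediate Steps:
$h = -5$
$K{\left(x,L \right)} = 5 + \frac{x^{2}}{2} - \frac{5 L}{2}$ ($K{\left(x,L \right)} = 5 + \frac{x x - 5 L}{2} = 5 + \frac{x^{2} - 5 L}{2} = 5 - \left(- \frac{x^{2}}{2} + \frac{5 L}{2}\right) = 5 + \frac{x^{2}}{2} - \frac{5 L}{2}$)
$K{\left(5,6 \right)} 75 = \left(5 + \frac{5^{2}}{2} - 15\right) 75 = \left(5 + \frac{1}{2} \cdot 25 - 15\right) 75 = \left(5 + \frac{25}{2} - 15\right) 75 = \frac{5}{2} \cdot 75 = \frac{375}{2}$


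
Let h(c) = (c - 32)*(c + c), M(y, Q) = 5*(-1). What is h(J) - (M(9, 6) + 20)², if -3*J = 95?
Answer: 34265/9 ≈ 3807.2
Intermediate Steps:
M(y, Q) = -5
J = -95/3 (J = -⅓*95 = -95/3 ≈ -31.667)
h(c) = 2*c*(-32 + c) (h(c) = (-32 + c)*(2*c) = 2*c*(-32 + c))
h(J) - (M(9, 6) + 20)² = 2*(-95/3)*(-32 - 95/3) - (-5 + 20)² = 2*(-95/3)*(-191/3) - 1*15² = 36290/9 - 1*225 = 36290/9 - 225 = 34265/9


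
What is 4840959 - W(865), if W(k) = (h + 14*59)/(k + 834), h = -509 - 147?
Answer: 8224789171/1699 ≈ 4.8410e+6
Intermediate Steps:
h = -656
W(k) = 170/(834 + k) (W(k) = (-656 + 14*59)/(k + 834) = (-656 + 826)/(834 + k) = 170/(834 + k))
4840959 - W(865) = 4840959 - 170/(834 + 865) = 4840959 - 170/1699 = 8224789171/1699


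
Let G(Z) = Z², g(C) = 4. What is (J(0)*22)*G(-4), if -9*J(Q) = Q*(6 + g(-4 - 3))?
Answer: 0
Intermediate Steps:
J(Q) = -10*Q/9 (J(Q) = -Q*(6 + 4)/9 = -Q*10/9 = -10*Q/9)
(J(0)*22)*G(-4) = (-10/9*0*22)*(-4)² = (0*22)*16 = 0*16 = 0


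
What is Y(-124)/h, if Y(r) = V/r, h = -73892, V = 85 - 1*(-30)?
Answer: 115/9162608 ≈ 1.2551e-5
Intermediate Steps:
V = 115 (V = 85 + 30 = 115)
Y(r) = 115/r
Y(-124)/h = (115/(-124))/(-73892) = (115*(-1/124))*(-1/73892) = -115/124*(-1/73892) = 115/9162608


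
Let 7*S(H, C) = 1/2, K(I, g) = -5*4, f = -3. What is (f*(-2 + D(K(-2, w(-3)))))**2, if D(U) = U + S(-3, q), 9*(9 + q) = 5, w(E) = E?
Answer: 848241/196 ≈ 4327.8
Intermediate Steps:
K(I, g) = -20
q = -76/9 (q = -9 + (1/9)*5 = -9 + 5/9 = -76/9 ≈ -8.4444)
S(H, C) = 1/14 (S(H, C) = (1/7)/2 = (1/7)*(1/2) = 1/14)
D(U) = 1/14 + U (D(U) = U + 1/14 = 1/14 + U)
(f*(-2 + D(K(-2, w(-3)))))**2 = (-3*(-2 + (1/14 - 20)))**2 = (-3*(-2 - 279/14))**2 = (-3*(-307/14))**2 = (921/14)**2 = 848241/196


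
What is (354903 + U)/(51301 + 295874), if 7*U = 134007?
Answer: 872776/810075 ≈ 1.0774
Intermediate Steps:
U = 134007/7 (U = (1/7)*134007 = 134007/7 ≈ 19144.)
(354903 + U)/(51301 + 295874) = (354903 + 134007/7)/(51301 + 295874) = (2618328/7)/347175 = (2618328/7)*(1/347175) = 872776/810075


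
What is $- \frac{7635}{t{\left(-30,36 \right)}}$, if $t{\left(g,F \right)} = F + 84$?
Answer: $- \frac{509}{8} \approx -63.625$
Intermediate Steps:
$t{\left(g,F \right)} = 84 + F$
$- \frac{7635}{t{\left(-30,36 \right)}} = - \frac{7635}{84 + 36} = - \frac{7635}{120} = \left(-7635\right) \frac{1}{120} = - \frac{509}{8}$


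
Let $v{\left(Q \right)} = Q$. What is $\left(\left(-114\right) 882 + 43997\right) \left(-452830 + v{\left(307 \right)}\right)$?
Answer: $25590628173$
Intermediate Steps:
$\left(\left(-114\right) 882 + 43997\right) \left(-452830 + v{\left(307 \right)}\right) = \left(\left(-114\right) 882 + 43997\right) \left(-452830 + 307\right) = \left(-100548 + 43997\right) \left(-452523\right) = \left(-56551\right) \left(-452523\right) = 25590628173$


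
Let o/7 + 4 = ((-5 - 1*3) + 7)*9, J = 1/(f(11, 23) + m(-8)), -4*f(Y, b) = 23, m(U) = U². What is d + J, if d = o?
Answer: -21199/233 ≈ -90.983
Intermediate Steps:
f(Y, b) = -23/4 (f(Y, b) = -¼*23 = -23/4)
J = 4/233 (J = 1/(-23/4 + (-8)²) = 1/(-23/4 + 64) = 1/(233/4) = 4/233 ≈ 0.017167)
o = -91 (o = -28 + 7*(((-5 - 1*3) + 7)*9) = -28 + 7*(((-5 - 3) + 7)*9) = -28 + 7*((-8 + 7)*9) = -28 + 7*(-1*9) = -28 + 7*(-9) = -28 - 63 = -91)
d = -91
d + J = -91 + 4/233 = -21199/233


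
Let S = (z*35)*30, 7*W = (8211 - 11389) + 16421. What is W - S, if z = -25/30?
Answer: 19368/7 ≈ 2766.9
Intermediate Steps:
z = -⅚ (z = -25*1/30 = -⅚ ≈ -0.83333)
W = 13243/7 (W = ((8211 - 11389) + 16421)/7 = (-3178 + 16421)/7 = (⅐)*13243 = 13243/7 ≈ 1891.9)
S = -875 (S = -⅚*35*30 = -175/6*30 = -875)
W - S = 13243/7 - 1*(-875) = 13243/7 + 875 = 19368/7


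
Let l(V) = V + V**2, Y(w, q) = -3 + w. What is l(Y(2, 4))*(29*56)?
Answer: 0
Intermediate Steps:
l(Y(2, 4))*(29*56) = ((-3 + 2)*(1 + (-3 + 2)))*(29*56) = -(1 - 1)*1624 = -1*0*1624 = 0*1624 = 0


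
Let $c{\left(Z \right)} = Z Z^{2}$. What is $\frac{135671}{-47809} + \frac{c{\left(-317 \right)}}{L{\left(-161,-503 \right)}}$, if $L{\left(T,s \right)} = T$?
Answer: $\frac{1522934473486}{7697249} \approx 1.9785 \cdot 10^{5}$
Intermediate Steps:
$c{\left(Z \right)} = Z^{3}$
$\frac{135671}{-47809} + \frac{c{\left(-317 \right)}}{L{\left(-161,-503 \right)}} = \frac{135671}{-47809} + \frac{\left(-317\right)^{3}}{-161} = 135671 \left(- \frac{1}{47809}\right) - - \frac{31855013}{161} = - \frac{135671}{47809} + \frac{31855013}{161} = \frac{1522934473486}{7697249}$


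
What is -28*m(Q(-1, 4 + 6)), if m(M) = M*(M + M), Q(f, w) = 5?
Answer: -1400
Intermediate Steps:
m(M) = 2*M² (m(M) = M*(2*M) = 2*M²)
-28*m(Q(-1, 4 + 6)) = -56*5² = -56*25 = -28*50 = -1400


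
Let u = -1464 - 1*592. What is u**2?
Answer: 4227136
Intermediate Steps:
u = -2056 (u = -1464 - 592 = -2056)
u**2 = (-2056)**2 = 4227136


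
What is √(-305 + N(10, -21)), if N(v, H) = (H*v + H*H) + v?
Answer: 8*I ≈ 8.0*I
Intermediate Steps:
N(v, H) = v + H² + H*v (N(v, H) = (H*v + H²) + v = (H² + H*v) + v = v + H² + H*v)
√(-305 + N(10, -21)) = √(-305 + (10 + (-21)² - 21*10)) = √(-305 + (10 + 441 - 210)) = √(-305 + 241) = √(-64) = 8*I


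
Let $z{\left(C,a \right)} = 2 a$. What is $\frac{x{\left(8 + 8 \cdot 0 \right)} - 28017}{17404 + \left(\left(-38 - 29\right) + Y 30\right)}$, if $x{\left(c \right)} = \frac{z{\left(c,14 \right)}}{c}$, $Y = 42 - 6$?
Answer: $- \frac{56027}{36834} \approx -1.5211$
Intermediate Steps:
$Y = 36$
$x{\left(c \right)} = \frac{28}{c}$ ($x{\left(c \right)} = \frac{2 \cdot 14}{c} = \frac{28}{c}$)
$\frac{x{\left(8 + 8 \cdot 0 \right)} - 28017}{17404 + \left(\left(-38 - 29\right) + Y 30\right)} = \frac{\frac{28}{8 + 8 \cdot 0} - 28017}{17404 + \left(\left(-38 - 29\right) + 36 \cdot 30\right)} = \frac{\frac{28}{8 + 0} - 28017}{17404 + \left(-67 + 1080\right)} = \frac{\frac{28}{8} - 28017}{17404 + 1013} = \frac{28 \cdot \frac{1}{8} - 28017}{18417} = \left(\frac{7}{2} - 28017\right) \frac{1}{18417} = \left(- \frac{56027}{2}\right) \frac{1}{18417} = - \frac{56027}{36834}$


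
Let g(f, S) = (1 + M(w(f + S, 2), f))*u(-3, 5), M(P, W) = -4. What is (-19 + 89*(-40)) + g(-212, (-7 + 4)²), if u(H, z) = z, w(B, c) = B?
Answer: -3594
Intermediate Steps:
g(f, S) = -15 (g(f, S) = (1 - 4)*5 = -3*5 = -15)
(-19 + 89*(-40)) + g(-212, (-7 + 4)²) = (-19 + 89*(-40)) - 15 = (-19 - 3560) - 15 = -3579 - 15 = -3594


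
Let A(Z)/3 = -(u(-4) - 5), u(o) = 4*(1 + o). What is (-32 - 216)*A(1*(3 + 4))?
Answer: -12648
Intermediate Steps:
u(o) = 4 + 4*o
A(Z) = 51 (A(Z) = 3*(-((4 + 4*(-4)) - 5)) = 3*(-((4 - 16) - 5)) = 3*(-(-12 - 5)) = 3*(-1*(-17)) = 3*17 = 51)
(-32 - 216)*A(1*(3 + 4)) = (-32 - 216)*51 = -248*51 = -12648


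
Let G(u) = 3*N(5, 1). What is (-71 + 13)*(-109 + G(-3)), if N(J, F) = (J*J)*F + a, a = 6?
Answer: 928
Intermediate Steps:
N(J, F) = 6 + F*J**2 (N(J, F) = (J*J)*F + 6 = J**2*F + 6 = F*J**2 + 6 = 6 + F*J**2)
G(u) = 93 (G(u) = 3*(6 + 1*5**2) = 3*(6 + 1*25) = 3*(6 + 25) = 3*31 = 93)
(-71 + 13)*(-109 + G(-3)) = (-71 + 13)*(-109 + 93) = -58*(-16) = 928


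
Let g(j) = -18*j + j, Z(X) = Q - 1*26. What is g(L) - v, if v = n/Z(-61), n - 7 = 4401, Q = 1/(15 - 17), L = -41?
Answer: 45757/53 ≈ 863.34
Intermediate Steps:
Q = -1/2 (Q = 1/(-2) = -1/2 ≈ -0.50000)
Z(X) = -53/2 (Z(X) = -1/2 - 1*26 = -1/2 - 26 = -53/2)
n = 4408 (n = 7 + 4401 = 4408)
g(j) = -17*j
v = -8816/53 (v = 4408/(-53/2) = 4408*(-2/53) = -8816/53 ≈ -166.34)
g(L) - v = -17*(-41) - 1*(-8816/53) = 697 + 8816/53 = 45757/53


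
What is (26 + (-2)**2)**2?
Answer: 900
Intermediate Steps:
(26 + (-2)**2)**2 = (26 + 4)**2 = 30**2 = 900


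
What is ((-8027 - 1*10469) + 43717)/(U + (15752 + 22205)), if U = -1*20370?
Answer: 25221/17587 ≈ 1.4341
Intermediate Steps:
U = -20370
((-8027 - 1*10469) + 43717)/(U + (15752 + 22205)) = ((-8027 - 1*10469) + 43717)/(-20370 + (15752 + 22205)) = ((-8027 - 10469) + 43717)/(-20370 + 37957) = (-18496 + 43717)/17587 = 25221*(1/17587) = 25221/17587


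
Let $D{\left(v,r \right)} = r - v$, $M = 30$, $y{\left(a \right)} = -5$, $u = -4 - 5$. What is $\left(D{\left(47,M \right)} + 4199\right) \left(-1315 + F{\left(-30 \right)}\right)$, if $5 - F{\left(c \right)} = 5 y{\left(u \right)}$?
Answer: $-5373870$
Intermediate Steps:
$u = -9$
$F{\left(c \right)} = 30$ ($F{\left(c \right)} = 5 - 5 \left(-5\right) = 5 - -25 = 5 + 25 = 30$)
$\left(D{\left(47,M \right)} + 4199\right) \left(-1315 + F{\left(-30 \right)}\right) = \left(\left(30 - 47\right) + 4199\right) \left(-1315 + 30\right) = \left(\left(30 - 47\right) + 4199\right) \left(-1285\right) = \left(-17 + 4199\right) \left(-1285\right) = 4182 \left(-1285\right) = -5373870$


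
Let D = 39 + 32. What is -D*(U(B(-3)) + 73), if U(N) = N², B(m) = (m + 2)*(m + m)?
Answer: -7739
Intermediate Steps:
B(m) = 2*m*(2 + m) (B(m) = (2 + m)*(2*m) = 2*m*(2 + m))
D = 71
-D*(U(B(-3)) + 73) = -71*((2*(-3)*(2 - 3))² + 73) = -71*((2*(-3)*(-1))² + 73) = -71*(6² + 73) = -71*(36 + 73) = -71*109 = -1*7739 = -7739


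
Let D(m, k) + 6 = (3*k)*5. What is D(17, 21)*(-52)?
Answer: -16068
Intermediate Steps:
D(m, k) = -6 + 15*k (D(m, k) = -6 + (3*k)*5 = -6 + 15*k)
D(17, 21)*(-52) = (-6 + 15*21)*(-52) = (-6 + 315)*(-52) = 309*(-52) = -16068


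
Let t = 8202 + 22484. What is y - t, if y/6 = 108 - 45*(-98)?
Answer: -3578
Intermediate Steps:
t = 30686
y = 27108 (y = 6*(108 - 45*(-98)) = 6*(108 + 4410) = 6*4518 = 27108)
y - t = 27108 - 1*30686 = 27108 - 30686 = -3578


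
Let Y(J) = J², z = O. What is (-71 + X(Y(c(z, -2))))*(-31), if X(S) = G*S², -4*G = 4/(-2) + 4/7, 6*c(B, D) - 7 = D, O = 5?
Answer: 39838069/18144 ≈ 2195.7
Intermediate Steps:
z = 5
c(B, D) = 7/6 + D/6
G = 5/14 (G = -(4/(-2) + 4/7)/4 = -(4*(-½) + 4*(⅐))/4 = -(-2 + 4/7)/4 = -¼*(-10/7) = 5/14 ≈ 0.35714)
X(S) = 5*S²/14
(-71 + X(Y(c(z, -2))))*(-31) = (-71 + 5*((7/6 + (⅙)*(-2))²)²/14)*(-31) = (-71 + 5*((7/6 - ⅓)²)²/14)*(-31) = (-71 + 5*((⅚)²)²/14)*(-31) = (-71 + 5*(25/36)²/14)*(-31) = (-71 + (5/14)*(625/1296))*(-31) = (-71 + 3125/18144)*(-31) = -1285099/18144*(-31) = 39838069/18144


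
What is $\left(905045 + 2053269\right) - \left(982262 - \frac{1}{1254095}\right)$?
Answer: $\frac{2478156932941}{1254095} \approx 1.9761 \cdot 10^{6}$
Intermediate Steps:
$\left(905045 + 2053269\right) - \left(982262 - \frac{1}{1254095}\right) = 2958314 + \left(\frac{1}{1254095} - 982262\right) = 2958314 - \frac{1231849862889}{1254095} = \frac{2478156932941}{1254095}$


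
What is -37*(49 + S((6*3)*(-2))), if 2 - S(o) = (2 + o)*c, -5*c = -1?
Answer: -10693/5 ≈ -2138.6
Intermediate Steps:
c = 1/5 (c = -1/5*(-1) = 1/5 ≈ 0.20000)
S(o) = 8/5 - o/5 (S(o) = 2 - (2 + o)/5 = 2 - (2/5 + o/5) = 2 + (-2/5 - o/5) = 8/5 - o/5)
-37*(49 + S((6*3)*(-2))) = -37*(49 + (8/5 - 6*3*(-2)/5)) = -37*(49 + (8/5 - 18*(-2)/5)) = -37*(49 + (8/5 - 1/5*(-36))) = -37*(49 + (8/5 + 36/5)) = -37*(49 + 44/5) = -37*289/5 = -10693/5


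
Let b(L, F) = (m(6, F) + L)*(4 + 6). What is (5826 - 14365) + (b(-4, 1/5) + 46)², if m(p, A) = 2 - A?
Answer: -7963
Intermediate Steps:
b(L, F) = 20 - 10*F + 10*L (b(L, F) = ((2 - F) + L)*(4 + 6) = (2 + L - F)*10 = 20 - 10*F + 10*L)
(5826 - 14365) + (b(-4, 1/5) + 46)² = (5826 - 14365) + ((20 - 10/5 + 10*(-4)) + 46)² = -8539 + ((20 - 10*⅕ - 40) + 46)² = -8539 + ((20 - 2 - 40) + 46)² = -8539 + (-22 + 46)² = -8539 + 24² = -8539 + 576 = -7963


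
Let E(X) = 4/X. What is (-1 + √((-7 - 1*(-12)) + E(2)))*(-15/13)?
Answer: 15/13 - 15*√7/13 ≈ -1.8989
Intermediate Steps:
(-1 + √((-7 - 1*(-12)) + E(2)))*(-15/13) = (-1 + √((-7 - 1*(-12)) + 4/2))*(-15/13) = (-1 + √((-7 + 12) + 4*(½)))*(-15*1/13) = (-1 + √(5 + 2))*(-15/13) = (-1 + √7)*(-15/13) = 15/13 - 15*√7/13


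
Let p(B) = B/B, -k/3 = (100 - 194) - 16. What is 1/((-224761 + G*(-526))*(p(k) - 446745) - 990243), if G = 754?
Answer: 1/277590095317 ≈ 3.6024e-12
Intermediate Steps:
k = 330 (k = -3*((100 - 194) - 16) = -3*(-94 - 16) = -3*(-110) = 330)
p(B) = 1
1/((-224761 + G*(-526))*(p(k) - 446745) - 990243) = 1/((-224761 + 754*(-526))*(1 - 446745) - 990243) = 1/((-224761 - 396604)*(-446744) - 990243) = 1/(-621365*(-446744) - 990243) = 1/(277591085560 - 990243) = 1/277590095317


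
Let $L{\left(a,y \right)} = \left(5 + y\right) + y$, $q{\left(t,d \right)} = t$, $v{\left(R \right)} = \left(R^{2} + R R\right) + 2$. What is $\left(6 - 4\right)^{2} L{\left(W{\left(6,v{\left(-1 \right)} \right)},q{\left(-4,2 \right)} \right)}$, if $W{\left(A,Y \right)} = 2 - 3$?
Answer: $-12$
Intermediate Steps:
$v{\left(R \right)} = 2 + 2 R^{2}$ ($v{\left(R \right)} = \left(R^{2} + R^{2}\right) + 2 = 2 R^{2} + 2 = 2 + 2 R^{2}$)
$W{\left(A,Y \right)} = -1$
$L{\left(a,y \right)} = 5 + 2 y$
$\left(6 - 4\right)^{2} L{\left(W{\left(6,v{\left(-1 \right)} \right)},q{\left(-4,2 \right)} \right)} = \left(6 - 4\right)^{2} \left(5 + 2 \left(-4\right)\right) = 2^{2} \left(5 - 8\right) = 4 \left(-3\right) = -12$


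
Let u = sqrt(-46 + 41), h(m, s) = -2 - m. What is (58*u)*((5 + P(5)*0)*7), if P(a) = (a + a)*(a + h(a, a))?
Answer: 2030*I*sqrt(5) ≈ 4539.2*I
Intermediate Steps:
P(a) = -4*a (P(a) = (a + a)*(a + (-2 - a)) = (2*a)*(-2) = -4*a)
u = I*sqrt(5) (u = sqrt(-5) = I*sqrt(5) ≈ 2.2361*I)
(58*u)*((5 + P(5)*0)*7) = (58*(I*sqrt(5)))*((5 - 4*5*0)*7) = (58*I*sqrt(5))*((5 - 20*0)*7) = (58*I*sqrt(5))*((5 + 0)*7) = (58*I*sqrt(5))*(5*7) = (58*I*sqrt(5))*35 = 2030*I*sqrt(5)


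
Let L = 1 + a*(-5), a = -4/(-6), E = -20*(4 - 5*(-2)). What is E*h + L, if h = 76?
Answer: -63847/3 ≈ -21282.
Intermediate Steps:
E = -280 (E = -20*(4 + 10) = -20*14 = -280)
a = 2/3 (a = -4*(-1/6) = 2/3 ≈ 0.66667)
L = -7/3 (L = 1 + (2/3)*(-5) = 1 - 10/3 = -7/3 ≈ -2.3333)
E*h + L = -280*76 - 7/3 = -21280 - 7/3 = -63847/3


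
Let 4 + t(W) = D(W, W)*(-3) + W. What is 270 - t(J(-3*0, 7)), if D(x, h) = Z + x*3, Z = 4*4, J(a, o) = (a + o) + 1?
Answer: 386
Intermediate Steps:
J(a, o) = 1 + a + o
Z = 16
D(x, h) = 16 + 3*x (D(x, h) = 16 + x*3 = 16 + 3*x)
t(W) = -52 - 8*W (t(W) = -4 + ((16 + 3*W)*(-3) + W) = -4 + ((-48 - 9*W) + W) = -4 + (-48 - 8*W) = -52 - 8*W)
270 - t(J(-3*0, 7)) = 270 - (-52 - 8*(1 - 3*0 + 7)) = 270 - (-52 - 8*(1 + 0 + 7)) = 270 - (-52 - 8*8) = 270 - (-52 - 64) = 270 - 1*(-116) = 270 + 116 = 386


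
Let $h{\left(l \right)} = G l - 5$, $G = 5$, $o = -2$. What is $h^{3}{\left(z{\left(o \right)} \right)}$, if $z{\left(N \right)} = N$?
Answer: $-3375$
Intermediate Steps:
$h{\left(l \right)} = -5 + 5 l$ ($h{\left(l \right)} = 5 l - 5 = -5 + 5 l$)
$h^{3}{\left(z{\left(o \right)} \right)} = \left(-5 + 5 \left(-2\right)\right)^{3} = \left(-5 - 10\right)^{3} = \left(-15\right)^{3} = -3375$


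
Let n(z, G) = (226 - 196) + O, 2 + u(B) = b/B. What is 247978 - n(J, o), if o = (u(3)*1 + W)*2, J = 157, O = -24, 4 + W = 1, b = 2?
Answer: 247972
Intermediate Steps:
W = -3 (W = -4 + 1 = -3)
u(B) = -2 + 2/B
o = -26/3 (o = ((-2 + 2/3)*1 - 3)*2 = ((-2 + 2*(⅓))*1 - 3)*2 = ((-2 + ⅔)*1 - 3)*2 = (-4/3*1 - 3)*2 = (-4/3 - 3)*2 = -13/3*2 = -26/3 ≈ -8.6667)
n(z, G) = 6 (n(z, G) = (226 - 196) - 24 = 30 - 24 = 6)
247978 - n(J, o) = 247978 - 1*6 = 247978 - 6 = 247972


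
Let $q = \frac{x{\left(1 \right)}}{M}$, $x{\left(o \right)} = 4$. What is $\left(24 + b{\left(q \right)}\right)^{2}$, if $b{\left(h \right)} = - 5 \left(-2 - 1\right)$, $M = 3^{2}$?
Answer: $1521$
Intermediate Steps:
$M = 9$
$q = \frac{4}{9} \approx 0.44444$
$b{\left(h \right)} = 15$ ($b{\left(h \right)} = \left(-5\right) \left(-3\right) = 15$)
$\left(24 + b{\left(q \right)}\right)^{2} = \left(24 + 15\right)^{2} = 39^{2} = 1521$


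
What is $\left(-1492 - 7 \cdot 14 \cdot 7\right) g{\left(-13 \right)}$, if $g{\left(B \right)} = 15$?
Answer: $-32670$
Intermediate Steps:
$\left(-1492 - 7 \cdot 14 \cdot 7\right) g{\left(-13 \right)} = \left(-1492 - 7 \cdot 14 \cdot 7\right) 15 = \left(-1492 - 98 \cdot 7\right) 15 = \left(-1492 - 686\right) 15 = \left(-2178\right) 15 = -32670$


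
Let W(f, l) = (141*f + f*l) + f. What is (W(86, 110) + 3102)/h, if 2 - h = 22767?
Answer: -24774/22765 ≈ -1.0882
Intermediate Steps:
W(f, l) = 142*f + f*l
h = -22765 (h = 2 - 1*22767 = 2 - 22767 = -22765)
(W(86, 110) + 3102)/h = (86*(142 + 110) + 3102)/(-22765) = (86*252 + 3102)*(-1/22765) = (21672 + 3102)*(-1/22765) = 24774*(-1/22765) = -24774/22765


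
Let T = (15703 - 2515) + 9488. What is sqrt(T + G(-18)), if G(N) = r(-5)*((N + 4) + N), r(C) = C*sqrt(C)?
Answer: 2*sqrt(5669 + 40*I*sqrt(5)) ≈ 150.59 + 1.1879*I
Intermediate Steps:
T = 22676 (T = 13188 + 9488 = 22676)
r(C) = C**(3/2)
G(N) = -5*I*sqrt(5)*(4 + 2*N) (G(N) = (-5)**(3/2)*((N + 4) + N) = (-5*I*sqrt(5))*((4 + N) + N) = (-5*I*sqrt(5))*(4 + 2*N) = -5*I*sqrt(5)*(4 + 2*N))
sqrt(T + G(-18)) = sqrt(22676 + 10*I*sqrt(5)*(-2 - 1*(-18))) = sqrt(22676 + 10*I*sqrt(5)*(-2 + 18)) = sqrt(22676 + 10*I*sqrt(5)*16) = sqrt(22676 + 160*I*sqrt(5))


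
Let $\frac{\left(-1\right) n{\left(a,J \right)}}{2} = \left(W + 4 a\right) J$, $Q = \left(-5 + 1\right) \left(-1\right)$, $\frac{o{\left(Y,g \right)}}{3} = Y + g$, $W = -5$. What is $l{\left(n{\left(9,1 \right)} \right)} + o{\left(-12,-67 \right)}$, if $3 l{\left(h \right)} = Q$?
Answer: $- \frac{707}{3} \approx -235.67$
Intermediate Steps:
$o{\left(Y,g \right)} = 3 Y + 3 g$ ($o{\left(Y,g \right)} = 3 \left(Y + g\right) = 3 Y + 3 g$)
$Q = 4$ ($Q = \left(-4\right) \left(-1\right) = 4$)
$n{\left(a,J \right)} = - 2 J \left(-5 + 4 a\right)$ ($n{\left(a,J \right)} = - 2 \left(-5 + 4 a\right) J = - 2 J \left(-5 + 4 a\right)$)
$l{\left(h \right)} = \frac{4}{3}$ ($l{\left(h \right)} = \frac{1}{3} \cdot 4 = \frac{4}{3}$)
$l{\left(n{\left(9,1 \right)} \right)} + o{\left(-12,-67 \right)} = \frac{4}{3} + \left(3 \left(-12\right) + 3 \left(-67\right)\right) = \frac{4}{3} - 237 = - \frac{707}{3}$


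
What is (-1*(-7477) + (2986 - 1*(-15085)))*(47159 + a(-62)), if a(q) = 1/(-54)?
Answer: 10843358930/9 ≈ 1.2048e+9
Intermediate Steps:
a(q) = -1/54
(-1*(-7477) + (2986 - 1*(-15085)))*(47159 + a(-62)) = (-1*(-7477) + (2986 - 1*(-15085)))*(47159 - 1/54) = (7477 + (2986 + 15085))*(2546585/54) = (7477 + 18071)*(2546585/54) = 25548*(2546585/54) = 10843358930/9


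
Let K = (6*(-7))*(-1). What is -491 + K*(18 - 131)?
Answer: -5237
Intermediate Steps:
K = 42 (K = -42*(-1) = 42)
-491 + K*(18 - 131) = -491 + 42*(18 - 131) = -491 + 42*(-113) = -491 - 4746 = -5237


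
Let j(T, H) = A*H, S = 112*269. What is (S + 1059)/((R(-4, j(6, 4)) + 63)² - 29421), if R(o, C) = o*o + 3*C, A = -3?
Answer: -31187/27572 ≈ -1.1311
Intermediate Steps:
S = 30128
j(T, H) = -3*H
R(o, C) = o² + 3*C
(S + 1059)/((R(-4, j(6, 4)) + 63)² - 29421) = (30128 + 1059)/((((-4)² + 3*(-3*4)) + 63)² - 29421) = 31187/(((16 + 3*(-12)) + 63)² - 29421) = 31187/(((16 - 36) + 63)² - 29421) = 31187/((-20 + 63)² - 29421) = 31187/(43² - 29421) = 31187/(1849 - 29421) = 31187/(-27572) = 31187*(-1/27572) = -31187/27572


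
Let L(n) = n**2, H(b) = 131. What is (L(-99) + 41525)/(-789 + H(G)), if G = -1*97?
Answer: -25663/329 ≈ -78.003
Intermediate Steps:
G = -97
(L(-99) + 41525)/(-789 + H(G)) = ((-99)**2 + 41525)/(-789 + 131) = (9801 + 41525)/(-658) = 51326*(-1/658) = -25663/329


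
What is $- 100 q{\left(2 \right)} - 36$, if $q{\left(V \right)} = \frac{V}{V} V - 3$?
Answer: $64$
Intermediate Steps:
$q{\left(V \right)} = -3 + V$ ($q{\left(V \right)} = 1 V - 3 = V - 3 = -3 + V$)
$- 100 q{\left(2 \right)} - 36 = - 100 \left(-3 + 2\right) - 36 = \left(-100\right) \left(-1\right) - 36 = 100 - 36 = 64$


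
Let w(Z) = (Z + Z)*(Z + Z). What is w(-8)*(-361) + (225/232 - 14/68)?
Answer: -364485691/3944 ≈ -92415.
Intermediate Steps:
w(Z) = 4*Z² (w(Z) = (2*Z)*(2*Z) = 4*Z²)
w(-8)*(-361) + (225/232 - 14/68) = (4*(-8)²)*(-361) + (225/232 - 14/68) = (4*64)*(-361) + (225*(1/232) - 14*1/68) = 256*(-361) + (225/232 - 7/34) = -92416 + 3013/3944 = -364485691/3944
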